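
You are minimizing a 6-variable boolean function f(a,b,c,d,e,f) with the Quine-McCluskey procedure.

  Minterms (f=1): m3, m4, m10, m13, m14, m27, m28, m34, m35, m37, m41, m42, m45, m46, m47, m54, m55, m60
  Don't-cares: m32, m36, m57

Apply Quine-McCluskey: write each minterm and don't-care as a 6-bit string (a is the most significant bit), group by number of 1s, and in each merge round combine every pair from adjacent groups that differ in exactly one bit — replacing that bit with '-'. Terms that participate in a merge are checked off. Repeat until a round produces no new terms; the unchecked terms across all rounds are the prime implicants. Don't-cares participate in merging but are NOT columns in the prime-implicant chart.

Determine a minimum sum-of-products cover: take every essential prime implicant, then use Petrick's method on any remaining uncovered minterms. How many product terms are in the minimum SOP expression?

11

size-2^0 implicants → 000011(✓)  000100(✓)  001010(✓)  001101(✓)  001110(✓)  011011  011100(✓)  100000(✓)  100010(✓)  100011(✓)  100100(✓)  100101(✓)  101001(✓)  101010(✓)  101101(✓)  101110(✓)  101111(✓)  110110(✓)  110111(✓)  111001(✓)  111100(✓)
size-2^1 implicants → -00011  -00100  -01010(✓)  -01101  -01110(✓)  -11100  001-10(✓)  1-1001  10-010  10-101  100-00  1000-0  10001-  10010-  101-01  101-10(✓)  1011-1  10111-  11011-
size-2^2 implicants → -01-10
Unchecked terms (primes): -00011, -00100, -01-10, -01101, -11100, 011011, 1-1001, 10-010, 10-101, 100-00, 1000-0, 10001-, 10010-, 101-01, 1011-1, 10111-, 11011-
Minterm coverage:
  m3 ⊆ -00011 [E]
  m4 ⊆ -00100 [E]
  m10 ⊆ -01-10 [E]
  m13 ⊆ -01101 [E]
  m14 ⊆ -01-10 [E]
  m27 ⊆ 011011 [E]
  m28 ⊆ -11100 [E]
  m34 ⊆ 10-010,1000-0,10001-
  m35 ⊆ -00011,10001-
  m37 ⊆ 10-101,10010-
  m41 ⊆ 1-1001,101-01
  m42 ⊆ -01-10,10-010
  m45 ⊆ -01101,10-101,101-01,1011-1
  m46 ⊆ -01-10,10111-
  m47 ⊆ 1011-1,10111-
  m54 ⊆ 11011- [E]
  m55 ⊆ 11011- [E]
  m60 ⊆ -11100 [E]
E = {-00011, -00100, -01-10, -01101, -11100, 011011, 11011-}
Petrick residual → 1-1001, 10-010, 10-101, 1011-1
Cover = b'c'd'ef + b'c'de'f' + b'cef' + b'cde'f + bcde'f' + a'bcd'ef + acd'e'f + ab'd'ef' + ab'de'f + ab'cdf + abc'de  |cover|=11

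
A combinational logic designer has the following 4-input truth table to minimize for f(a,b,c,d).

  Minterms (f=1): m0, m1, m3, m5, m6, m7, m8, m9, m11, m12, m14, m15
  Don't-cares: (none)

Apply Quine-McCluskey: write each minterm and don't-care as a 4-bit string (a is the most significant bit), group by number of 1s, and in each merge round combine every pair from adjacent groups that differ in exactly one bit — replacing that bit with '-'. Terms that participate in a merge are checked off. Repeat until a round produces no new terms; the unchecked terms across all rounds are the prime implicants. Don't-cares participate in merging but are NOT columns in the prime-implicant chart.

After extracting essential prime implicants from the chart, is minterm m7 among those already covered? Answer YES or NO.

YES

Round 0: 0000✓ 0001✓ 0011✓ 0101✓ 0110✓ 0111✓ 1000✓ 1001✓ 1011✓ 1100✓ 1110✓ 1111✓
Round 1: -000✓ -001✓ -011✓ -110✓ -111✓ 0-01✓ 0-11✓ 00-1✓ 000-✓ 01-1✓ 011-✓ 1-00 1-11✓ 10-1✓ 100-✓ 11-0 111-✓
Round 2: --11 -0-1 -00- -11- 0--1
PIs = {--11, -0-1, -00-, -11-, 0--1, 1-00, 11-0}
Coverage chart:
  m0: -00- ←essential
  m1: -0-1,-00-,0--1
  m3: --11,-0-1,0--1
  m5: 0--1 ←essential
  m6: -11- ←essential
  m7: --11,-11-,0--1
  m8: -00-,1-00
  m9: -0-1,-00-
  m11: --11,-0-1
  m12: 1-00,11-0
  m14: -11-,11-0
  m15: --11,-11-
Essential: -00-, -11-, 0--1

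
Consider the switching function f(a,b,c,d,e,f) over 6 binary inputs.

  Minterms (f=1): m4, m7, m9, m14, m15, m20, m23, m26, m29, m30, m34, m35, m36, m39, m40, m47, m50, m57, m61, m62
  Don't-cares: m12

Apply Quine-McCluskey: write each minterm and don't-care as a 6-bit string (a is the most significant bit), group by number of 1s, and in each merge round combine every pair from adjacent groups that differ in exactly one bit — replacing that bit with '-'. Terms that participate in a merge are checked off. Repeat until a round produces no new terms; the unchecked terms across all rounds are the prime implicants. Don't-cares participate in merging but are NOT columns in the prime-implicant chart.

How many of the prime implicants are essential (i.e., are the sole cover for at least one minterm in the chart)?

Round 0: 000100✓ 000111✓ 001001 001100✓ 001110✓ 001111✓ 010100✓ 010111✓ 011010✓ 011101✓ 011110✓ 100010✓ 100011✓ 100100✓ 100111✓ 101000 101111✓ 110010✓ 111001✓ 111101✓ 111110✓
Round 1: -00100 -00111✓ -01111✓ -11101 -11110 0-0100 0-0111 0-1110 00-100 00-111✓ 0011-0 00111- 011-10 1-0010 10-111✓ 100-11 10001- 111-01
Round 2: -0-111
PIs = {-0-111, -00100, -11101, -11110, 0-0100, 0-0111, 0-1110, 00-100, 001001, 0011-0, 00111-, 011-10, 1-0010, 100-11, 10001-, 101000, 111-01}
Coverage chart:
  m4: -00100,0-0100,00-100
  m7: -0-111,0-0111
  m9: 001001 ←essential
  m14: 0-1110,0011-0,00111-
  m15: -0-111,00111-
  m20: 0-0100 ←essential
  m23: 0-0111 ←essential
  m26: 011-10 ←essential
  m29: -11101 ←essential
  m30: -11110,0-1110,011-10
  m34: 1-0010,10001-
  m35: 100-11,10001-
  m36: -00100 ←essential
  m39: -0-111,100-11
  m40: 101000 ←essential
  m47: -0-111 ←essential
  m50: 1-0010 ←essential
  m57: 111-01 ←essential
  m61: -11101,111-01
  m62: -11110 ←essential
Essential: -0-111, -00100, -11101, -11110, 0-0100, 0-0111, 001001, 011-10, 1-0010, 101000, 111-01

11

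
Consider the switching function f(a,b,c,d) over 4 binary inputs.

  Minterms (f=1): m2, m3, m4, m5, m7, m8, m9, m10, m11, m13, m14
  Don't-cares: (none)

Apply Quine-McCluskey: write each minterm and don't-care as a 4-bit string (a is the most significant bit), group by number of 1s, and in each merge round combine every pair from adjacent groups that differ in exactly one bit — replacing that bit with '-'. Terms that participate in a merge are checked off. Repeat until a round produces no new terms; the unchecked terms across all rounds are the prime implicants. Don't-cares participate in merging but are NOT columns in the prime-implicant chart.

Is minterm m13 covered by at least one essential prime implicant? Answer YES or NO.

size-2^0 implicants → 0010(✓)  0011(✓)  0100(✓)  0101(✓)  0111(✓)  1000(✓)  1001(✓)  1010(✓)  1011(✓)  1101(✓)  1110(✓)
size-2^1 implicants → -010(✓)  -011(✓)  -101  0-11  001-(✓)  01-1  010-  1-01  1-10  10-0(✓)  10-1(✓)  100-(✓)  101-(✓)
size-2^2 implicants → -01-  10--
Unchecked terms (primes): -01-, -101, 0-11, 01-1, 010-, 1-01, 1-10, 10--
Minterm coverage:
  m2 ⊆ -01- [E]
  m3 ⊆ -01-,0-11
  m4 ⊆ 010- [E]
  m5 ⊆ -101,01-1,010-
  m7 ⊆ 0-11,01-1
  m8 ⊆ 10-- [E]
  m9 ⊆ 1-01,10--
  m10 ⊆ -01-,1-10,10--
  m11 ⊆ -01-,10--
  m13 ⊆ -101,1-01
  m14 ⊆ 1-10 [E]
E = {-01-, 010-, 1-10, 10--}

NO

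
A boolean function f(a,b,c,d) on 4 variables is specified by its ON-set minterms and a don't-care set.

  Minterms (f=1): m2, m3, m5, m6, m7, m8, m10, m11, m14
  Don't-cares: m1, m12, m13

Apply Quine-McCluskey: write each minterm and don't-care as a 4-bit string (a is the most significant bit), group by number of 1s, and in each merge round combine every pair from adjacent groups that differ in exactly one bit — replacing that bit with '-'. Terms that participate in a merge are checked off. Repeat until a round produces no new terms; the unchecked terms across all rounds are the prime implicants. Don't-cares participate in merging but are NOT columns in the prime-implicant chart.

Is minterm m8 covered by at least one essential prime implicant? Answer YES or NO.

[col 0] 0001*, 0010*, 0011*, 0101*, 0110*, 0111*, 1000*, 1010*, 1011*, 1100*, 1101*, 1110*
[col 1] -010*, -011*, -101, -110*, 0-01*, 0-10*, 0-11*, 00-1*, 001-*, 01-1*, 011-*, 1-00*, 1-10*, 10-0*, 101-*, 11-0*, 110-
[col 2] --10, -01-, 0--1, 0-1-, 1--0
Prime implicants: --10, -01-, -101, 0--1, 0-1-, 1--0, 110-
PI chart (minterm → PIs covering it):
  2 | --10,-01-,0-1-
  3 | -01-,0--1,0-1-
  5 | -101,0--1
  6 | --10,0-1-
  7 | 0--1,0-1-
  8 | 1--0  (sole → essential)
  10 | --10,-01-,1--0
  11 | -01-  (sole → essential)
  14 | --10,1--0
Essential prime implicants: -01-, 1--0

YES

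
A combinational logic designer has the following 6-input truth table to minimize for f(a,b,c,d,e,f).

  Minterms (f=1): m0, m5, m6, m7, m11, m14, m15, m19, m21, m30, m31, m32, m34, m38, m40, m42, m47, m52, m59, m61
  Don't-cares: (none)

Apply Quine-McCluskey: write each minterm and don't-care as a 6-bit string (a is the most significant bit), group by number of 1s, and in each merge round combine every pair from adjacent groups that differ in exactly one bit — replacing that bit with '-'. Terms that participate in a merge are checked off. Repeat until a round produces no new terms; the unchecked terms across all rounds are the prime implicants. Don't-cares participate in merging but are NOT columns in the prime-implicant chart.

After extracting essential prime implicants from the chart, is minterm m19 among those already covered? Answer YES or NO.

[col 0] 000000*, 000101*, 000110*, 000111*, 001011*, 001110*, 001111*, 010011, 010101*, 011110*, 011111*, 100000*, 100010*, 100110*, 101000*, 101010*, 101111*, 110100, 111011, 111101
[col 1] -00000, -00110, -01111, 0-0101, 0-1110*, 0-1111*, 00-110*, 00-111*, 0001-1, 00011-*, 001-11, 00111-*, 01111-*, 10-000*, 10-010*, 100-10, 1000-0*, 1010-0*
[col 2] 0-111-, 00-11-, 10-0-0
Prime implicants: -00000, -00110, -01111, 0-0101, 0-111-, 00-11-, 0001-1, 001-11, 010011, 10-0-0, 100-10, 110100, 111011, 111101
PI chart (minterm → PIs covering it):
  0 | -00000  (sole → essential)
  5 | 0-0101,0001-1
  6 | -00110,00-11-
  7 | 00-11-,0001-1
  11 | 001-11  (sole → essential)
  14 | 0-111-,00-11-
  15 | -01111,0-111-,00-11-,001-11
  19 | 010011  (sole → essential)
  21 | 0-0101  (sole → essential)
  30 | 0-111-  (sole → essential)
  31 | 0-111-  (sole → essential)
  32 | -00000,10-0-0
  34 | 10-0-0,100-10
  38 | -00110,100-10
  40 | 10-0-0  (sole → essential)
  42 | 10-0-0  (sole → essential)
  47 | -01111  (sole → essential)
  52 | 110100  (sole → essential)
  59 | 111011  (sole → essential)
  61 | 111101  (sole → essential)
Essential prime implicants: -00000, -01111, 0-0101, 0-111-, 001-11, 010011, 10-0-0, 110100, 111011, 111101

YES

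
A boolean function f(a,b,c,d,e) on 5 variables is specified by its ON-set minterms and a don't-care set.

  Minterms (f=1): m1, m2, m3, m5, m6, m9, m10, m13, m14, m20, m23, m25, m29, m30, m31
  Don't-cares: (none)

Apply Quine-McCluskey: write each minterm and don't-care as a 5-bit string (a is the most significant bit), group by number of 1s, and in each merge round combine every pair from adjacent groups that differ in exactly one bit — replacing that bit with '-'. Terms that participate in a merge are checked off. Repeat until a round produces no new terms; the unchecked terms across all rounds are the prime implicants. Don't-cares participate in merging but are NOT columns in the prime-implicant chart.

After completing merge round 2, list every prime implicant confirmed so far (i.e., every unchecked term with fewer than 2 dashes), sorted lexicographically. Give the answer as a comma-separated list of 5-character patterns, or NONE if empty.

[col 0] 00001*, 00010*, 00011*, 00101*, 00110*, 01001*, 01010*, 01101*, 01110*, 10100, 10111*, 11001*, 11101*, 11110*, 11111*
[col 1] -1001*, -1101*, -1110, 0-001*, 0-010*, 0-101*, 0-110*, 00-01*, 00-10*, 000-1, 0001-, 01-01*, 01-10*, 1-111, 11-01*, 111-1, 1111-
[col 2] -1-01, 0--01, 0--10
Prime implicants: -1-01, -1110, 0--01, 0--10, 000-1, 0001-, 1-111, 10100, 111-1, 1111-

-1110, 000-1, 0001-, 1-111, 10100, 111-1, 1111-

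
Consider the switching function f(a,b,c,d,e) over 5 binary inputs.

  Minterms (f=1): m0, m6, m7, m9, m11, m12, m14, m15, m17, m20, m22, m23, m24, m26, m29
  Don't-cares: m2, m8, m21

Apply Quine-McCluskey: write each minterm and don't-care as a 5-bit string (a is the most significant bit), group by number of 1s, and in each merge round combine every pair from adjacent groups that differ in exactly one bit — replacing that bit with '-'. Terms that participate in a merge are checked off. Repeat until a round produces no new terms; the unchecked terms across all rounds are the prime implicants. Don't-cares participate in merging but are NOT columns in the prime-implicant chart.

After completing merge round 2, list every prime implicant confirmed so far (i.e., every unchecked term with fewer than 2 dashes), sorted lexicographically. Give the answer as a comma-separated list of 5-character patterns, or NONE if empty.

-1000, 0-000, 00-10, 000-0, 01-00, 01-11, 010-1, 0100-, 011-0, 1-101, 10-01, 110-0

[col 0] 00000*, 00010*, 00110*, 00111*, 01000*, 01001*, 01011*, 01100*, 01110*, 01111*, 10001*, 10100*, 10101*, 10110*, 10111*, 11000*, 11010*, 11101*
[col 1] -0110*, -0111*, -1000, 0-000, 0-110*, 0-111*, 00-10, 000-0, 0011-*, 01-00, 01-11, 010-1, 0100-, 011-0, 0111-*, 1-101, 10-01, 101-0*, 101-1*, 1010-*, 1011-*, 110-0
[col 2] -011-, 0-11-, 101--
Prime implicants: -011-, -1000, 0-000, 0-11-, 00-10, 000-0, 01-00, 01-11, 010-1, 0100-, 011-0, 1-101, 10-01, 101--, 110-0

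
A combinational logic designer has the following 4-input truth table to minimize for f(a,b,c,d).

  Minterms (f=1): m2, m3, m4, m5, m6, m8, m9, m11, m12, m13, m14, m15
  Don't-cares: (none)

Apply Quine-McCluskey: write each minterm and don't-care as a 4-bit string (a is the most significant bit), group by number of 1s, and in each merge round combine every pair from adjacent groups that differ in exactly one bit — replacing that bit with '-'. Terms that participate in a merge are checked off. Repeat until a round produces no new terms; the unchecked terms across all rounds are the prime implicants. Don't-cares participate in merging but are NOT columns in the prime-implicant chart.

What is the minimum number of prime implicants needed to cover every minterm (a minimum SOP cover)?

[col 0] 0010*, 0011*, 0100*, 0101*, 0110*, 1000*, 1001*, 1011*, 1100*, 1101*, 1110*, 1111*
[col 1] -011, -100*, -101*, -110*, 0-10, 001-, 01-0*, 010-*, 1-00*, 1-01*, 1-11*, 10-1*, 100-*, 11-0*, 11-1*, 110-*, 111-*
[col 2] -1-0, -10-, 1--1, 1-0-, 11--
Prime implicants: -011, -1-0, -10-, 0-10, 001-, 1--1, 1-0-, 11--
PI chart (minterm → PIs covering it):
  2 | 0-10,001-
  3 | -011,001-
  4 | -1-0,-10-
  5 | -10-  (sole → essential)
  6 | -1-0,0-10
  8 | 1-0-  (sole → essential)
  9 | 1--1,1-0-
  11 | -011,1--1
  12 | -1-0,-10-,1-0-,11--
  13 | -10-,1--1,1-0-,11--
  14 | -1-0,11--
  15 | 1--1,11--
Essential prime implicants: -10-, 1-0-
Petrick residual → -011, 0-10, 11--
Minimum SOP uses 5 PIs: b'cd + bc' + a'cd' + ac' + ab

5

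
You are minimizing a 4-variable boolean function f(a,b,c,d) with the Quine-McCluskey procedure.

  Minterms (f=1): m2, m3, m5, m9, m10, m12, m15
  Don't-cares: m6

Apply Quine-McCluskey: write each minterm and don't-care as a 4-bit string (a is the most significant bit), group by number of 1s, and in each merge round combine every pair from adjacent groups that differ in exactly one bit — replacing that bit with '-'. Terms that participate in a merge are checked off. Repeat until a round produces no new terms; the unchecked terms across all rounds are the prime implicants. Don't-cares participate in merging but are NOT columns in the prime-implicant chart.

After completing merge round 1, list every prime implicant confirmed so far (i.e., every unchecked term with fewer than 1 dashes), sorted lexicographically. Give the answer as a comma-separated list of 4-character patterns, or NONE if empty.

[col 0] 0010*, 0011*, 0101, 0110*, 1001, 1010*, 1100, 1111
[col 1] -010, 0-10, 001-
Prime implicants: -010, 0-10, 001-, 0101, 1001, 1100, 1111

0101, 1001, 1100, 1111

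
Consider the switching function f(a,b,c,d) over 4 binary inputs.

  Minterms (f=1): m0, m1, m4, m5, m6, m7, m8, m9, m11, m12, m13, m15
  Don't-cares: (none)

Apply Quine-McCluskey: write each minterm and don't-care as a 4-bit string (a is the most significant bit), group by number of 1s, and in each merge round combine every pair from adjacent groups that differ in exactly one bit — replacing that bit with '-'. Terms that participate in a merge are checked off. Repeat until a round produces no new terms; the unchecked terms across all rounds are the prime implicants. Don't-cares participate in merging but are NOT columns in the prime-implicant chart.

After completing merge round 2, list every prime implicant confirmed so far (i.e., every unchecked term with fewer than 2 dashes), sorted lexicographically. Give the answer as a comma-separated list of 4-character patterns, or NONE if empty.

NONE

size-2^0 implicants → 0000(✓)  0001(✓)  0100(✓)  0101(✓)  0110(✓)  0111(✓)  1000(✓)  1001(✓)  1011(✓)  1100(✓)  1101(✓)  1111(✓)
size-2^1 implicants → -000(✓)  -001(✓)  -100(✓)  -101(✓)  -111(✓)  0-00(✓)  0-01(✓)  000-(✓)  01-0(✓)  01-1(✓)  010-(✓)  011-(✓)  1-00(✓)  1-01(✓)  1-11(✓)  10-1(✓)  100-(✓)  11-1(✓)  110-(✓)
size-2^2 implicants → --00(✓)  --01(✓)  -00-(✓)  -1-1  -10-(✓)  0-0-(✓)  01--  1--1  1-0-(✓)
size-2^3 implicants → --0-
Unchecked terms (primes): --0-, -1-1, 01--, 1--1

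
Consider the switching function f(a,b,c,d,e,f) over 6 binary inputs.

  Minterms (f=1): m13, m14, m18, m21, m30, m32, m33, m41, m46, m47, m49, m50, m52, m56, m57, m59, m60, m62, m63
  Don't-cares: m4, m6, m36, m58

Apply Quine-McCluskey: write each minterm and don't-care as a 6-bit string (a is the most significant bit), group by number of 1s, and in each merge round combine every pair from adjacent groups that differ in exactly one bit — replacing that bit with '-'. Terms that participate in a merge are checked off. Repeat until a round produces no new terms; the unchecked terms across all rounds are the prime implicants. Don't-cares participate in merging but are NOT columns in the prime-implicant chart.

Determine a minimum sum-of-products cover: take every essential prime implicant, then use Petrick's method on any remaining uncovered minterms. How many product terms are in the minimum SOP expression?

size-2^0 implicants → 000100(✓)  000110(✓)  001101  001110(✓)  010010(✓)  010101  011110(✓)  100000(✓)  100001(✓)  100100(✓)  101001(✓)  101110(✓)  101111(✓)  110001(✓)  110010(✓)  110100(✓)  111000(✓)  111001(✓)  111010(✓)  111011(✓)  111100(✓)  111110(✓)  111111(✓)
size-2^1 implicants → -00100  -01110(✓)  -10010  -11110(✓)  0-1110(✓)  00-110  0001-0  1-0001(✓)  1-0100  1-1001(✓)  1-1110(✓)  1-1111(✓)  10-001(✓)  100-00  10000-  10111-(✓)  11-001(✓)  11-010  11-100  111-00(✓)  111-10(✓)  111-11(✓)  1110-0(✓)  1110-1(✓)  11100-(✓)  11101-(✓)  1111-0(✓)  11111-(✓)
size-2^2 implicants → --1110  1--001  1-111-  111--0  111-1-  1110--
Unchecked terms (primes): --1110, -00100, -10010, 00-110, 0001-0, 001101, 010101, 1--001, 1-0100, 1-111-, 100-00, 10000-, 11-010, 11-100, 111--0, 111-1-, 1110--
Minterm coverage:
  m13 ⊆ 001101 [E]
  m14 ⊆ --1110,00-110
  m18 ⊆ -10010 [E]
  m21 ⊆ 010101 [E]
  m30 ⊆ --1110 [E]
  m32 ⊆ 100-00,10000-
  m33 ⊆ 1--001,10000-
  m41 ⊆ 1--001 [E]
  m46 ⊆ --1110,1-111-
  m47 ⊆ 1-111- [E]
  m49 ⊆ 1--001 [E]
  m50 ⊆ -10010,11-010
  m52 ⊆ 1-0100,11-100
  m56 ⊆ 111--0,1110--
  m57 ⊆ 1--001,1110--
  m59 ⊆ 111-1-,1110--
  m60 ⊆ 11-100,111--0
  m62 ⊆ --1110,1-111-,111--0,111-1-
  m63 ⊆ 1-111-,111-1-
E = {--1110, -10010, 001101, 010101, 1--001, 1-111-}
Petrick residual → 100-00, 11-100, 1110--
Cover = cdef' + bc'd'ef' + a'b'cde'f + a'bc'de'f + ad'e'f + acde + ab'c'e'f' + abde'f' + abcd'  |cover|=9

9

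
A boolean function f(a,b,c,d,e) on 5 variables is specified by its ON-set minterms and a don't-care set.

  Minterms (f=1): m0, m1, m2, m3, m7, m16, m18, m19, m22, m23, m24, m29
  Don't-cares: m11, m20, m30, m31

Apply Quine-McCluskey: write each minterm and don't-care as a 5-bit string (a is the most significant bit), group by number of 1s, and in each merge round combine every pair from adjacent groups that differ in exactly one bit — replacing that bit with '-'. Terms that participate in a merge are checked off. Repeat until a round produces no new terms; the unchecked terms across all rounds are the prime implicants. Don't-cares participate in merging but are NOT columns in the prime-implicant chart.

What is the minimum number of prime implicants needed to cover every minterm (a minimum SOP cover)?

[col 0] 00000*, 00001*, 00010*, 00011*, 00111*, 01011*, 10000*, 10010*, 10011*, 10100*, 10110*, 10111*, 11000*, 11101*, 11110*, 11111*
[col 1] -0000*, -0010*, -0011*, -0111*, 0-011, 00-11*, 000-0*, 000-1*, 0000-*, 0001-*, 1-000, 1-110*, 1-111*, 10-00*, 10-10*, 10-11*, 100-0*, 1001-*, 101-0*, 1011-*, 111-1, 1111-*
[col 2] -0-11, -00-0, -001-, 000--, 1-11-, 10--0, 10-1-
Prime implicants: -0-11, -00-0, -001-, 0-011, 000--, 1-000, 1-11-, 10--0, 10-1-, 111-1
PI chart (minterm → PIs covering it):
  0 | -00-0,000--
  1 | 000--  (sole → essential)
  2 | -00-0,-001-,000--
  3 | -0-11,-001-,0-011,000--
  7 | -0-11  (sole → essential)
  16 | -00-0,1-000,10--0
  18 | -00-0,-001-,10--0,10-1-
  19 | -0-11,-001-,10-1-
  22 | 1-11-,10--0,10-1-
  23 | -0-11,1-11-,10-1-
  24 | 1-000  (sole → essential)
  29 | 111-1  (sole → essential)
Essential prime implicants: -0-11, 000--, 1-000, 111-1
Petrick residual → 10--0
Minimum SOP uses 5 PIs: b'de + a'b'c' + ac'd'e' + ab'e' + abce

5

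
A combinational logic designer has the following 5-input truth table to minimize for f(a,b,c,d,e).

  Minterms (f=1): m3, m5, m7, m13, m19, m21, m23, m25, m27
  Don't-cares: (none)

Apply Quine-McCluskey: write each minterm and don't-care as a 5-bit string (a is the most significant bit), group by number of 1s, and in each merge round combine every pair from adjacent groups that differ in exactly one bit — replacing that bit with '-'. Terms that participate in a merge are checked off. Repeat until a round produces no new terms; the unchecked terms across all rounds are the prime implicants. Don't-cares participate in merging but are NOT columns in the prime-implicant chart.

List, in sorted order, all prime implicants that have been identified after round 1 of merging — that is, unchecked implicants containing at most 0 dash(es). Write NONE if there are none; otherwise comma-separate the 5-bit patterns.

NONE

size-2^0 implicants → 00011(✓)  00101(✓)  00111(✓)  01101(✓)  10011(✓)  10101(✓)  10111(✓)  11001(✓)  11011(✓)
size-2^1 implicants → -0011(✓)  -0101(✓)  -0111(✓)  0-101  00-11(✓)  001-1(✓)  1-011  10-11(✓)  101-1(✓)  110-1
size-2^2 implicants → -0-11  -01-1
Unchecked terms (primes): -0-11, -01-1, 0-101, 1-011, 110-1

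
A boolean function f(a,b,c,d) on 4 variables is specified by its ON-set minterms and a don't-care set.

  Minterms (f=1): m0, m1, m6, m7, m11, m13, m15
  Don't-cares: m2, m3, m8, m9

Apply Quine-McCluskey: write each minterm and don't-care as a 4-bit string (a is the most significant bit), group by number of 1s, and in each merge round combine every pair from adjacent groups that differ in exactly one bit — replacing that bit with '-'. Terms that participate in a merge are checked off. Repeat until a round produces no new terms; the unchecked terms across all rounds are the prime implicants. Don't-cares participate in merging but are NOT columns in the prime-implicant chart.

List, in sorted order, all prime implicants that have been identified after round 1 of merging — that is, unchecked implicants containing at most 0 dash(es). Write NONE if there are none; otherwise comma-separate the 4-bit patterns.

Round 0: 0000✓ 0001✓ 0010✓ 0011✓ 0110✓ 0111✓ 1000✓ 1001✓ 1011✓ 1101✓ 1111✓
Round 1: -000✓ -001✓ -011✓ -111✓ 0-10✓ 0-11✓ 00-0✓ 00-1✓ 000-✓ 001-✓ 011-✓ 1-01✓ 1-11✓ 10-1✓ 100-✓ 11-1✓
Round 2: --11 -0-1 -00- 0-1- 00-- 1--1
PIs = {--11, -0-1, -00-, 0-1-, 00--, 1--1}

NONE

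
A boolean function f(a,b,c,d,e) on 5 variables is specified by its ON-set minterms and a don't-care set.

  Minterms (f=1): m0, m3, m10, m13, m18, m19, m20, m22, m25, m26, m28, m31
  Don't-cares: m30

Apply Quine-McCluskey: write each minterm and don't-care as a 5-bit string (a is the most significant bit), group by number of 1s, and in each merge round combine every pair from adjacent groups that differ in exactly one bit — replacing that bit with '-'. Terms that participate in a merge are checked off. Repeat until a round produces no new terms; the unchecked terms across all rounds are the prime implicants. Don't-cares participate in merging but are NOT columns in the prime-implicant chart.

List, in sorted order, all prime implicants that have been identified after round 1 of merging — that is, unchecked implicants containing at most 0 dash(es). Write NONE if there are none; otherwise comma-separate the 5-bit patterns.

00000, 01101, 11001

[col 0] 00000, 00011*, 01010*, 01101, 10010*, 10011*, 10100*, 10110*, 11001, 11010*, 11100*, 11110*, 11111*
[col 1] -0011, -1010, 1-010*, 1-100*, 1-110*, 10-10*, 1001-, 101-0*, 11-10*, 111-0*, 1111-
[col 2] 1--10, 1-1-0
Prime implicants: -0011, -1010, 00000, 01101, 1--10, 1-1-0, 1001-, 11001, 1111-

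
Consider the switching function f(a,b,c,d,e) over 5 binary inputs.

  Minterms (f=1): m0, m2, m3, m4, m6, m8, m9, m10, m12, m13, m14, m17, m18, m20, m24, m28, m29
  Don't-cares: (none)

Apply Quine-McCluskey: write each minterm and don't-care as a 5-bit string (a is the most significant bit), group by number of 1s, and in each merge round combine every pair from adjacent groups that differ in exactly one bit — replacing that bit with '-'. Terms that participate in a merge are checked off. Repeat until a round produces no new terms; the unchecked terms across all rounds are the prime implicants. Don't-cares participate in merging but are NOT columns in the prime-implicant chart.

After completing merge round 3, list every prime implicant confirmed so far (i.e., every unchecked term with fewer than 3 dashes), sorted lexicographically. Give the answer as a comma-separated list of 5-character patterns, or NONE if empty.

[col 0] 00000*, 00010*, 00011*, 00100*, 00110*, 01000*, 01001*, 01010*, 01100*, 01101*, 01110*, 10001, 10010*, 10100*, 11000*, 11100*, 11101*
[col 1] -0010, -0100*, -1000*, -1100*, -1101*, 0-000*, 0-010*, 0-100*, 0-110*, 00-00*, 00-10*, 000-0*, 0001-, 001-0*, 01-00*, 01-01*, 01-10*, 010-0*, 0100-*, 011-0*, 0110-*, 1-100*, 11-00*, 1110-*
[col 2] --100, -1-00, -110-, 0--00*, 0--10*, 0-0-0*, 0-1-0*, 00--0*, 01--0*, 01-0-
[col 3] 0---0
Prime implicants: --100, -0010, -1-00, -110-, 0---0, 0001-, 01-0-, 10001

--100, -0010, -1-00, -110-, 0001-, 01-0-, 10001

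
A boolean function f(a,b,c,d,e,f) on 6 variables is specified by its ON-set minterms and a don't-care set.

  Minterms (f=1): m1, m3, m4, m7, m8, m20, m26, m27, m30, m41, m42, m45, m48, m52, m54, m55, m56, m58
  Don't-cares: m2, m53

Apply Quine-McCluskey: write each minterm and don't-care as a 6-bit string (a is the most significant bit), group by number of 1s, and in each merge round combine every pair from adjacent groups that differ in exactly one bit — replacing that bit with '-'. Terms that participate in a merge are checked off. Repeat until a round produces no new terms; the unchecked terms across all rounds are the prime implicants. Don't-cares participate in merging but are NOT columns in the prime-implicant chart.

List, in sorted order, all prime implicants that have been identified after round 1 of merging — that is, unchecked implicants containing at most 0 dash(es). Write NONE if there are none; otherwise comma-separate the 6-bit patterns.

001000

size-2^0 implicants → 000001(✓)  000010(✓)  000011(✓)  000100(✓)  000111(✓)  001000  010100(✓)  011010(✓)  011011(✓)  011110(✓)  101001(✓)  101010(✓)  101101(✓)  110000(✓)  110100(✓)  110101(✓)  110110(✓)  110111(✓)  111000(✓)  111010(✓)
size-2^1 implicants → -10100  -11010  0-0100  000-11  0000-1  00001-  011-10  01101-  1-1010  101-01  11-000  110-00  1101-0(✓)  1101-1(✓)  11010-(✓)  11011-(✓)  1110-0
size-2^2 implicants → 1101--
Unchecked terms (primes): -10100, -11010, 0-0100, 000-11, 0000-1, 00001-, 001000, 011-10, 01101-, 1-1010, 101-01, 11-000, 110-00, 1101--, 1110-0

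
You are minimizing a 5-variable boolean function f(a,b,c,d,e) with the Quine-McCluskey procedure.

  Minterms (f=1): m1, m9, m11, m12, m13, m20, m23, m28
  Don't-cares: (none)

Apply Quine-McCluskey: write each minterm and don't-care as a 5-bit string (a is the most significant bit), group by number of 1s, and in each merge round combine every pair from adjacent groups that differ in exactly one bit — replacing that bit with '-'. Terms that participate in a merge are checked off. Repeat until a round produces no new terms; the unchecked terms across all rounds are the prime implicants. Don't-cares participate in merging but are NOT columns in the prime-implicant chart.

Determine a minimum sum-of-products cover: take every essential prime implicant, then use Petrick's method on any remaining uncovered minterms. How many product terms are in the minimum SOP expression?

5

size-2^0 implicants → 00001(✓)  01001(✓)  01011(✓)  01100(✓)  01101(✓)  10100(✓)  10111  11100(✓)
size-2^1 implicants → -1100  0-001  01-01  010-1  0110-  1-100
Unchecked terms (primes): -1100, 0-001, 01-01, 010-1, 0110-, 1-100, 10111
Minterm coverage:
  m1 ⊆ 0-001 [E]
  m9 ⊆ 0-001,01-01,010-1
  m11 ⊆ 010-1 [E]
  m12 ⊆ -1100,0110-
  m13 ⊆ 01-01,0110-
  m20 ⊆ 1-100 [E]
  m23 ⊆ 10111 [E]
  m28 ⊆ -1100,1-100
E = {0-001, 010-1, 1-100, 10111}
Petrick residual → 0110-
Cover = a'c'd'e + a'bc'e + a'bcd' + acd'e' + ab'cde  |cover|=5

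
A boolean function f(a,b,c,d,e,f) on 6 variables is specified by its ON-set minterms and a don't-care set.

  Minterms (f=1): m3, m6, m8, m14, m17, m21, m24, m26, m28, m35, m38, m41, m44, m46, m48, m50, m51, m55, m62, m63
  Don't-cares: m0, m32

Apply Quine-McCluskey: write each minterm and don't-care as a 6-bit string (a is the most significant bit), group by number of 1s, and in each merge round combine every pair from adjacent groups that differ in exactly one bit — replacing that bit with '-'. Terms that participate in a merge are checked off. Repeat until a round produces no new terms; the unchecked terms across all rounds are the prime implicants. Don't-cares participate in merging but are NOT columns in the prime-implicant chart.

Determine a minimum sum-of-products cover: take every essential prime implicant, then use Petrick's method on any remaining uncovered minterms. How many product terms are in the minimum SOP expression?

11

[col 0] 000000*, 000011*, 000110*, 001000*, 001110*, 010001*, 010101*, 011000*, 011010*, 011100*, 100000*, 100011*, 100110*, 101001, 101100*, 101110*, 110000*, 110010*, 110011*, 110111*, 111110*, 111111*
[col 1] -00000, -00011, -00110*, -01110*, 0-1000, 00-000, 00-110*, 010-01, 011-00, 0110-0, 1-0000, 1-0011, 1-1110, 10-110*, 1011-0, 11-111, 110-11, 1100-0, 11001-, 11111-
[col 2] -0-110
Prime implicants: -0-110, -00000, -00011, 0-1000, 00-000, 010-01, 011-00, 0110-0, 1-0000, 1-0011, 1-1110, 101001, 1011-0, 11-111, 110-11, 1100-0, 11001-, 11111-
PI chart (minterm → PIs covering it):
  3 | -00011  (sole → essential)
  6 | -0-110  (sole → essential)
  8 | 0-1000,00-000
  14 | -0-110  (sole → essential)
  17 | 010-01  (sole → essential)
  21 | 010-01  (sole → essential)
  24 | 0-1000,011-00,0110-0
  26 | 0110-0  (sole → essential)
  28 | 011-00  (sole → essential)
  35 | -00011,1-0011
  38 | -0-110  (sole → essential)
  41 | 101001  (sole → essential)
  44 | 1011-0  (sole → essential)
  46 | -0-110,1-1110,1011-0
  48 | 1-0000,1100-0
  50 | 1100-0,11001-
  51 | 1-0011,110-11,11001-
  55 | 11-111,110-11
  62 | 1-1110,11111-
  63 | 11-111,11111-
Essential prime implicants: -0-110, -00011, 010-01, 011-00, 0110-0, 101001, 1011-0
Petrick residual → 0-1000, 110-11, 1100-0, 11111-
Minimum SOP uses 11 PIs: b'def' + b'c'd'ef + a'cd'e'f' + a'bc'e'f + a'bce'f' + a'bcd'f' + ab'cd'e'f + ab'cdf' + abc'ef + abc'd'f' + abcde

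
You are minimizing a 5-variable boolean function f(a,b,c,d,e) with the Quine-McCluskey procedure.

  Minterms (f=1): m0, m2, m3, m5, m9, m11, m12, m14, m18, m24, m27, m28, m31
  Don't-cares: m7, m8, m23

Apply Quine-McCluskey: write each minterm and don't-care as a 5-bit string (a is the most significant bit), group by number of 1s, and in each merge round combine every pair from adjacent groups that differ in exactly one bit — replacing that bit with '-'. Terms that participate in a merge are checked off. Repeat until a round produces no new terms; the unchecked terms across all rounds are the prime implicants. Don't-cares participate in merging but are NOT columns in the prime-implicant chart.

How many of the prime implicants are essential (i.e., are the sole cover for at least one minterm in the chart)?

4

[col 0] 00000*, 00010*, 00011*, 00101*, 00111*, 01000*, 01001*, 01011*, 01100*, 01110*, 10010*, 10111*, 11000*, 11011*, 11100*, 11111*
[col 1] -0010, -0111, -1000*, -1011, -1100*, 0-000, 0-011, 00-11, 000-0, 0001-, 001-1, 01-00*, 010-1, 0100-, 011-0, 1-111, 11-00*, 11-11
[col 2] -1-00
Prime implicants: -0010, -0111, -1-00, -1011, 0-000, 0-011, 00-11, 000-0, 0001-, 001-1, 010-1, 0100-, 011-0, 1-111, 11-11
PI chart (minterm → PIs covering it):
  0 | 0-000,000-0
  2 | -0010,000-0,0001-
  3 | 0-011,00-11,0001-
  5 | 001-1  (sole → essential)
  9 | 010-1,0100-
  11 | -1011,0-011,010-1
  12 | -1-00,011-0
  14 | 011-0  (sole → essential)
  18 | -0010  (sole → essential)
  24 | -1-00  (sole → essential)
  27 | -1011,11-11
  28 | -1-00  (sole → essential)
  31 | 1-111,11-11
Essential prime implicants: -0010, -1-00, 001-1, 011-0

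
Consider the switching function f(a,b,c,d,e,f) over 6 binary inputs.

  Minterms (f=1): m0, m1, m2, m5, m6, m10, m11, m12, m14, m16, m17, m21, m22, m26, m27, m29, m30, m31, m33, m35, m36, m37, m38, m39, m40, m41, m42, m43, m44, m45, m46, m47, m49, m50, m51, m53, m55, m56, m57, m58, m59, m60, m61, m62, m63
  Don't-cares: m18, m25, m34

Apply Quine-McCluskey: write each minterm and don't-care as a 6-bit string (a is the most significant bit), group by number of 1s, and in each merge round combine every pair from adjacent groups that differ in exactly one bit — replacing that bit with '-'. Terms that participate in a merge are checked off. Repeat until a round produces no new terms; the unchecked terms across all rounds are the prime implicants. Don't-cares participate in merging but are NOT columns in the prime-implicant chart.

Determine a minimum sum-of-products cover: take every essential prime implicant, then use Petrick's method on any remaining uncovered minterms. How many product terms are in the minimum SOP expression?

Round 0: 000000✓ 000001✓ 000010✓ 000101✓ 000110✓ 001010✓ 001011✓ 001100✓ 001110✓ 010000✓ 010001✓ 010010✓ 010101✓ 010110✓ 011001✓ 011010✓ 011011✓ 011101✓ 011110✓ 011111✓ 100001✓ 100010✓ 100011✓ 100100✓ 100101✓ 100110✓ 100111✓ 101000✓ 101001✓ 101010✓ 101011✓ 101100✓ 101101✓ 101110✓ 101111✓ 110001✓ 110010✓ 110011✓ 110101✓ 110111✓ 111000✓ 111001✓ 111010✓ 111011✓ 111100✓ 111101✓ 111110✓ 111111✓
Round 1: -00001✓ -00010✓ -00101✓ -00110✓ -01010✓ -01011✓ -01100✓ -01110✓ -10001✓ -10010✓ -10101✓ -11001✓ -11010✓ -11011✓ -11101✓ -11110✓ -11111✓ 0-0000✓ 0-0001✓ 0-0010✓ 0-0101✓ 0-0110✓ 0-1010✓ 0-1011✓ 0-1110✓ 00-010✓ 00-110✓ 000-01✓ 000-10✓ 0000-0✓ 00000-✓ 001-10✓ 00101-✓ 0011-0✓ 01-001✓ 01-010✓ 01-101✓ 01-110✓ 010-01✓ 010-10✓ 0100-0✓ 01000-✓ 011-01✓ 011-10✓ 011-11✓ 0110-1✓ 01101-✓ 0111-1✓ 01111-✓ 1-0001✓ 1-0010✓ 1-0011✓ 1-0101✓ 1-0111✓ 1-1000✓ 1-1001✓ 1-1010✓ 1-1011✓ 1-1100✓ 1-1101✓ 1-1110✓ 1-1111✓ 10-001✓ 10-010✓ 10-011✓ 10-100✓ 10-101✓ 10-110✓ 10-111✓ 100-01✓ 100-10✓ 100-11✓ 1000-1✓ 10001-✓ 1001-0✓ 1001-1✓ 10010-✓ 10011-✓ 101-00✓ 101-01✓ 101-10✓ 101-11✓ 1010-0✓ 1010-1✓ 10100-✓ 10101-✓ 1011-0✓ 1011-1✓ 10110-✓ 10111-✓ 11-001✓ 11-010✓ 11-011✓ 11-101✓ 11-111✓ 110-01✓ 110-11✓ 1100-1✓ 11001-✓ 1101-1✓ 111-00✓ 111-01✓ 111-10✓ 111-11✓ 1110-0✓ 1110-1✓ 11100-✓ 11101-✓ 1111-0✓ 1111-1✓ 11110-✓ 11111-✓
Round 2: --0001✓ --0010✓ --0101✓ --1010✓ --1011✓ --1110✓ -0-010✓ -0-110✓ -00-01✓ -00-10✓ -01-10✓ -0101-✓ -011-0 -1-001✓ -1-010✓ -1-101✓ -10-01✓ -11-01✓ -11-10✓ -11-11✓ -110-1✓ -1101-✓ -111-1✓ -1111-✓ 0--010✓ 0--110✓ 0-0-01✓ 0-0-10✓ 0-00-0 0-000- 0-1-10✓ 0-101-✓ 00--10✓ 01--01✓ 01--10✓ 011--1✓ 011-1-✓ 1--001✓ 1--010✓ 1--011✓ 1--101✓ 1--111✓ 1-0-01✓ 1-0-11✓ 1-00-1✓ 1-001-✓ 1-01-1✓ 1-1-00✓ 1-1-01✓ 1-1-10✓ 1-1-11✓ 1-10-0✓ 1-10-1✓ 1-100-✓ 1-101-✓ 1-11-0✓ 1-11-1✓ 1-110-✓ 1-111-✓ 10--01✓ 10--10✓ 10--11✓ 10-0-1✓ 10-01-✓ 10-1-0✓ 10-1-1✓ 10-10-✓ 10-11-✓ 100--1✓ 100-1-✓ 1001--✓ 101--0✓ 101--1✓ 101-0-✓ 101-1-✓ 1010--✓ 1011--✓ 11--01✓ 11--11✓ 11-0-1✓ 11-01-✓ 11-1-1✓ 110--1✓ 111--0✓ 111--1✓ 111-0-✓ 111-1-✓ 1110--✓ 1111--✓
Round 3: ---010 --0-01 --1-10 --101- -0--10 -1--01 -11--1 -11-1- 0---10 1---01✓ 1---11✓ 1--0-1✓ 1--01- 1--1-1✓ 1-0--1✓ 1-1--0✓ 1-1--1✓ 1-1-0-✓ 1-1-1-✓ 1-10--✓ 1-11--✓ 10---1✓ 10--1- 10-1-- 101---✓ 11---1✓ 111---✓
Round 4: 1----1 1-1---
PIs = {---010, --0-01, --1-10, --101-, -0--10, -011-0, -1--01, -11--1, -11-1-, 0---10, 0-00-0, 0-000-, 1----1, 1--01-, 1-1---, 10--1-, 10-1--}
Coverage chart:
  m0: 0-00-0,0-000-
  m1: --0-01,0-000-
  m2: ---010,-0--10,0---10,0-00-0
  m5: --0-01 ←essential
  m6: -0--10,0---10
  m10: ---010,--1-10,--101-,-0--10,0---10
  m11: --101- ←essential
  m12: -011-0 ←essential
  m14: --1-10,-0--10,-011-0,0---10
  m16: 0-00-0,0-000-
  m17: --0-01,-1--01,0-000-
  m21: --0-01,-1--01
  m22: 0---10 ←essential
  m26: ---010,--1-10,--101-,-11-1-,0---10
  m27: --101-,-11--1,-11-1-
  m29: -1--01,-11--1
  m30: --1-10,-11-1-,0---10
  m31: -11--1,-11-1-
  m33: --0-01,1----1
  m35: 1----1,1--01-,10--1-
  m36: 10-1-- ←essential
  m37: --0-01,1----1,10-1--
  m38: -0--10,10--1-,10-1--
  m39: 1----1,10--1-,10-1--
  m40: 1-1--- ←essential
  m41: 1----1,1-1---
  m42: ---010,--1-10,--101-,-0--10,1--01-,1-1---,10--1-
  m43: --101-,1----1,1--01-,1-1---,10--1-
  m44: -011-0,1-1---,10-1--
  m45: 1----1,1-1---,10-1--
  m46: --1-10,-0--10,-011-0,1-1---,10--1-,10-1--
  m47: 1----1,1-1---,10--1-,10-1--
  m49: --0-01,-1--01,1----1
  m50: ---010,1--01-
  m51: 1----1,1--01-
  m53: --0-01,-1--01,1----1
  m55: 1----1 ←essential
  m56: 1-1--- ←essential
  m57: -1--01,-11--1,1----1,1-1---
  m58: ---010,--1-10,--101-,-11-1-,1--01-,1-1---
  m59: --101-,-11--1,-11-1-,1----1,1--01-,1-1---
  m60: 1-1--- ←essential
  m61: -1--01,-11--1,1----1,1-1---
  m62: --1-10,-11-1-,1-1---
  m63: -11--1,-11-1-,1----1,1-1---
Essential: --0-01, --101-, -011-0, 0---10, 1----1, 1-1---, 10-1--
Petrick residual → ---010, -11--1, 0-00-0
Min cover (10 terms): d'ef' + c'e'f + cd'e + b'cdf' + bcf + a'ef' + a'c'd'f' + af + ac + ab'd

10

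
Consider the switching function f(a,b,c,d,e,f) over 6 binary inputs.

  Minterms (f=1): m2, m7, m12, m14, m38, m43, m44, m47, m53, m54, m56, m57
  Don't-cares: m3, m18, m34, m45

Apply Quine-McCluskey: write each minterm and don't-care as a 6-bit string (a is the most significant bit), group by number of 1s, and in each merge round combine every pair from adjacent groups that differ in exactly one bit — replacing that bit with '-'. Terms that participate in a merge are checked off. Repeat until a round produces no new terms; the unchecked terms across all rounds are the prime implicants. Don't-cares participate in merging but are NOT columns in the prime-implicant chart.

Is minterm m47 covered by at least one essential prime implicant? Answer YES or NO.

YES

Round 0: 000010✓ 000011✓ 000111✓ 001100✓ 001110✓ 010010✓ 100010✓ 100110✓ 101011✓ 101100✓ 101101✓ 101111✓ 110101 110110✓ 111000✓ 111001✓
Round 1: -00010 -01100 0-0010 000-11 00001- 0011-0 1-0110 100-10 101-11 1011-1 10110- 11100-
PIs = {-00010, -01100, 0-0010, 000-11, 00001-, 0011-0, 1-0110, 100-10, 101-11, 1011-1, 10110-, 110101, 11100-}
Coverage chart:
  m2: -00010,0-0010,00001-
  m7: 000-11 ←essential
  m12: -01100,0011-0
  m14: 0011-0 ←essential
  m38: 1-0110,100-10
  m43: 101-11 ←essential
  m44: -01100,10110-
  m47: 101-11,1011-1
  m53: 110101 ←essential
  m54: 1-0110 ←essential
  m56: 11100- ←essential
  m57: 11100- ←essential
Essential: 000-11, 0011-0, 1-0110, 101-11, 110101, 11100-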